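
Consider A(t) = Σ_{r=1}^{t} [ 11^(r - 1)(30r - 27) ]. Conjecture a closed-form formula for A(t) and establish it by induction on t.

We claim A(t) = 3·11^t(t - 1) + 3 for all t ≥ 1.
Base case (t = 1): A(1) = 3, and the closed form gives 3. They agree.
For the inductive step, assume it holds for an arbitrary r ≥ 1, so A(r) = 3·11^r(r - 1) + 3.
Then A(r+1) = A(r) + (11^r(30r + 3)) = (3·11^r(r - 1) + 3) + (11^r(30r + 3)).
Simplifying, A(r+1) = 33·11^r·r + 3 = 3·11^(r+1)((r+1) - 1) + 3,
which is the closed form with t = r+1.
Hence, by induction on t, the claim holds for every t ≥ 1.

A(t) = 3·11^t(t - 1) + 3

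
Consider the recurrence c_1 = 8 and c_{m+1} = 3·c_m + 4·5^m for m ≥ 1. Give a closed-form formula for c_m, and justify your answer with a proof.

Computing the first terms: c_1 = 8, c_2 = 44, c_3 = 232. This suggests c_m = -2·3^(m - 1) + 2·5^m.
Base case (m = 1): the formula gives 8 = 8 = c_1.
Suppose the result is true for m = i, so c_i = -2·3^(i - 1) + 2·5^i.
Then c_{i+1} = 3·c_i + 4·5^i = 3·(-2·3^(i - 1) + 2·5^i) + 4·5^i = -2·3^i + 2·5^(i + 1) = -2·3^((i+1) - 1) + 2·5^(i+1),
which is the claimed formula at m = i+1.
By the principle of mathematical induction, the result holds for all m ≥ 1.

c_m = -2·3^(m - 1) + 2·5^m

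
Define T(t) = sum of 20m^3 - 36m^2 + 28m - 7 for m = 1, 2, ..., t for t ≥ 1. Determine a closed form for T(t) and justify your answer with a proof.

We claim T(t) = t(5t^3 - 2t^2 + t + 1) for all t ≥ 1.
When t = 1: T(1) = 5, and the closed form gives 5. They agree.
For the inductive step, assume it holds for an arbitrary m ≥ 1, so T(m) = m(5m^3 - 2m^2 + m + 1).
Then T(m+1) = T(m) + (20m^3 + 24m^2 + 16m + 5) = (m(5m^3 - 2m^2 + m + 1)) + (20m^3 + 24m^2 + 16m + 5).
Simplifying, T(m+1) = (m + 1)(5m^3 + 13m^2 + 12m + 5) = (m+1)(5(m+1)^3 - 2(m+1)^2 + (m+1) + 1),
which is the closed form with t = m+1.
By the principle of mathematical induction, the result holds for all t ≥ 1.

T(t) = t(5t^3 - 2t^2 + t + 1)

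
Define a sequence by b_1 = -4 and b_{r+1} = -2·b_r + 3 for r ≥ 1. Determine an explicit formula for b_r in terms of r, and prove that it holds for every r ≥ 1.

b_r = -5(-2)^(r - 1) + 1

Computing the first terms: b_1 = -4, b_2 = 11, b_3 = -19. This suggests b_r = -5(-2)^(r - 1) + 1.
Base step (r = 1): the formula gives -4 = -4 = b_1.
Suppose the result is true for r = m, so b_m = -5(-2)^(m - 1) + 1.
Then b_{m+1} = -2·b_m + 3 = -2·(-5(-2)^(m - 1) + 1) + 3 = -5(-2)^m + 1 = -5(-2)^((m+1) - 1) + 1,
which is the claimed formula at r = m+1.
Hence, by induction on r, the claim holds for every r ≥ 1.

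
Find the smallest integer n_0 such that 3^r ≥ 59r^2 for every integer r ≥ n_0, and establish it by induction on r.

At r = 7: 2187 < 2891, so the inequality fails and n_0 ≥ 8. We prove 3^r ≥ 59r^2 for all r ≥ 8.
Base step (r = 8): 3^r = 6561 and 59r^2 = 3776, so 6561 ≥ 3776.
Suppose the result is true for r = i, so 3^i ≥ 59i^2.
Then 3^(i + 1) = 3·(3^i) ≥ 3·(59i^2).
Also, for i ≥ 8 we have 3·(59i^2) ≥ 59(i+1)^2, since 3 ≥ (1 + 1/i)^2 for all i ≥ 8.
Combining, 3^(i + 1) ≥ 59(i+1)^2.
Hence, by induction on r, the claim holds for every r ≥ 8.
Hence the smallest such n_0 is 8.

n_0 = 8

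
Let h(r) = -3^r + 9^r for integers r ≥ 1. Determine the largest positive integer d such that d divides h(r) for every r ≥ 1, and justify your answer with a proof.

d = 6

Computing the first values: h(1) = 6 and h(2) = 72; gcd(6, 72) = 6, so d ≤ 6.
We prove 6 | -3^r + 9^r for all r ≥ 1 by induction on r.
For the base case r = 1: h(1) = 6 = 6·(1), so 6 | h(1).
For the inductive step, assume it holds for an arbitrary m ≥ 1, i.e. 6 | h(m). Then
9^{m+1} − 3^{m+1} = 9·9^m − 3·3^m = 9·(9^m − 3^m) + (6)·3^m. The first term is divisible by 6 by the inductive hypothesis, and the second term (6)·3^m is divisible by 6 since 6 | 6. Hence 6 | h(m+1).
Hence, by induction on r, the claim holds for every r ≥ 1.
Therefore the largest such d is 6.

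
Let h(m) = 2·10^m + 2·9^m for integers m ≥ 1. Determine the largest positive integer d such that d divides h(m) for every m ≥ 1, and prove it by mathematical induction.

Computing the first values: h(1) = 38 and h(2) = 362; gcd(38, 362) = 2, so d ≤ 2.
We prove 2 | 2·10^m + 2·9^m for all m ≥ 1 by induction on m.
Base case (m = 1): h(1) = 38 = 2·(19), so 2 | h(1).
Suppose the result is true for m = k, i.e. 2 | h(k). Then
h(k+1) − 10·h(k) = (2·10^(k+1) + 2·9^(k+1)) − 10·(2·10^k + 2·9^k) = (2)·9^k·(9 − 10) = (-2)·9^k. Since 2 | h(k) by the inductive hypothesis, 2 | 10·h(k); and 2 | -2 since -2 = 2·-1. Therefore 2 | h(k+1).
This completes the induction.
Therefore the largest such d is 2.

d = 2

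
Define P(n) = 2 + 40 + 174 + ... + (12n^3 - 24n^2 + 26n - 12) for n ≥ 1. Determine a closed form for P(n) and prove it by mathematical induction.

We claim P(n) = n(3n^3 - 2n^2 + 4n - 3) for all n ≥ 1.
Base step (n = 1): P(1) = 2, and the closed form gives 2. They agree.
Suppose the result is true for n = i, so P(i) = i(3i^3 - 2i^2 + 4i - 3).
Then P(i+1) = P(i) + (12i^3 + 12i^2 + 14i + 2) = (i(3i^3 - 2i^2 + 4i - 3)) + (12i^3 + 12i^2 + 14i + 2).
Simplifying, P(i+1) = (i + 1)(3i^3 + 7i^2 + 9i + 2) = (i+1)(3(i+1)^3 - 2(i+1)^2 + 4(i+1) - 3),
which is the closed form with n = i+1.
By induction, the statement is established for all n ≥ 1.

P(n) = n(3n^3 - 2n^2 + 4n - 3)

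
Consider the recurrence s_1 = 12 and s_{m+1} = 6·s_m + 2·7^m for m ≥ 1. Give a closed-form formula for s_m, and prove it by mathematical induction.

s_m = -2·6^(m - 1) + 2·7^m

Computing the first terms: s_1 = 12, s_2 = 86, s_3 = 614. This suggests s_m = -2·6^(m - 1) + 2·7^m.
Base case (m = 1): the formula gives 12 = 12 = s_1.
Suppose the result is true for m = i, so s_i = -2·6^(i - 1) + 2·7^i.
Then s_{i+1} = 6·s_i + 2·7^i = 6·(-2·6^(i - 1) + 2·7^i) + 2·7^i = -2·6^i + 2·7^(i + 1) = -2·6^((i+1) - 1) + 2·7^(i+1),
which is the claimed formula at m = i+1.
By induction, the statement is established for all m ≥ 1.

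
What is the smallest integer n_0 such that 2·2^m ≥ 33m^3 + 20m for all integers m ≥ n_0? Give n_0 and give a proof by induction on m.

n_0 = 17

At m = 16: 131072 < 135488, so the inequality fails and n_0 ≥ 17. We prove 2·2^m ≥ 33m^3 + 20m for all m ≥ 17.
Base case (m = 17): 2·2^m = 262144 and 33m^3 + 20m = 162469, so 262144 ≥ 162469.
Inductive step: suppose the statement holds for some j ≥ 17, so 2·2^j ≥ 33j^3 + 20j.
Then 2·2^(j + 1) = 2·(2·2^j) ≥ 2·(33j^3 + 20j).
Also, for j ≥ 17 we have 2·(33j^3 + 20j) ≥ 33(j+1)^3 + 20(j+1), since 2·(33j^3 + 20j) − (33(j+1)^3 + 20(j+1)) = 33j^3 - 99j^2 - 79j - 53, which is nonnegative for all j ≥ 17.
Combining, 2·2^(j + 1) ≥ 33(j+1)^3 + 20(j+1).
By the principle of mathematical induction, the result holds for all m ≥ 17.
Hence the smallest such n_0 is 17.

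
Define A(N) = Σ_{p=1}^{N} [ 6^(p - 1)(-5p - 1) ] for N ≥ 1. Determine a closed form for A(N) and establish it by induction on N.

We claim A(N) = -6^N·N for all N ≥ 1.
Base step (N = 1): A(1) = -6, and the closed form gives -6. They agree.
For the inductive step, assume it holds for an arbitrary p ≥ 1, so A(p) = -6^p·p.
Then A(p+1) = A(p) + (6^p(-5p - 6)) = (-6^p·p) + (6^p(-5p - 6)).
Simplifying, A(p+1) = 6^(p + 1)(-p - 1) = -6^(p+1)·(p+1),
which is the closed form with N = p+1.
Hence, by induction on N, the claim holds for every N ≥ 1.

A(N) = -6^N·N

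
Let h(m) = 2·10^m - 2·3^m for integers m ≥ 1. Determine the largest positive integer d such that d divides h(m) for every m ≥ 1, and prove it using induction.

d = 14

Computing the first values: h(1) = 14 and h(2) = 182; gcd(14, 182) = 14, so d ≤ 14.
We prove 14 | 2·10^m - 2·3^m for all m ≥ 1 by induction on m.
When m = 1: h(1) = 14 = 14·(1), so 14 | h(1).
Inductive step: assume the claim holds for m = i, i.e. 14 | h(i). Then
h(i+1) − 10·h(i) = (2·10^(i+1) - 2·3^(i+1)) − 10·(2·10^i - 2·3^i) = (-2)·3^i·(3 − 10) = (14)·3^i. Since 14 | h(i) by the inductive hypothesis, 14 | 10·h(i); and 14 | 14 since 14 = 14·1. Therefore 14 | h(i+1).
By induction, the statement is established for all m ≥ 1.
Therefore the largest such d is 14.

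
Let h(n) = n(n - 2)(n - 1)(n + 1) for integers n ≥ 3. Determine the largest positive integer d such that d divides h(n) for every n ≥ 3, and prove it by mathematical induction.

d = 24

Computing the first values: h(3) = 24 and h(4) = 120; gcd(24, 120) = 24, so d ≤ 24.
We prove 24 | n(n - 2)(n - 1)(n + 1) for all n ≥ 3 by induction on n.
For the base case n = 3: h(3) = 24 = 24·(1), so 24 | h(3).
Suppose the result is true for n = j, i.e. 24 | h(j). Then
h(j+1) − h(j) = (j-1)·j·(j+1)·(j+2) − (j-2)·(j-1)·j·(j+1) = (j-1)·j·(j+1)·[(j+2) − (j-2)] = 4·(j-1)·j·(j+1). The product of 3 consecutive integers is divisible by (3)! = 6, so h(j+1) − h(j) is divisible by 4·6 = 24. By the inductive hypothesis 24 | h(j), hence 24 | h(j+1).
Hence, by induction on n, the claim holds for every n ≥ 3.
Therefore the largest such d is 24.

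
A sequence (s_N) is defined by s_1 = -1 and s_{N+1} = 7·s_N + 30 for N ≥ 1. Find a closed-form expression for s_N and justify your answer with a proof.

s_N = 4·7^(N - 1) - 5

Computing the first terms: s_1 = -1, s_2 = 23, s_3 = 191. This suggests s_N = 4·7^(N - 1) - 5.
When N = 1: the formula gives -1 = -1 = s_1.
Inductive step: suppose the statement holds for some r ≥ 1, so s_r = 4·7^(r - 1) - 5.
Then s_{r+1} = 7·s_r + 30 = 7·(4·7^(r - 1) - 5) + 30 = 4·7^r - 5 = 4·7^((r+1) - 1) - 5,
which is the claimed formula at N = r+1.
This completes the induction.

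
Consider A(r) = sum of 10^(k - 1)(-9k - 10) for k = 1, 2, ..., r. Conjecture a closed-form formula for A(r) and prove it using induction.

A(r) = -10^r(r + 1) + 1

We claim A(r) = -10^r(r + 1) + 1 for all r ≥ 1.
Base case (r = 1): A(1) = -19, and the closed form gives -19. They agree.
For the inductive step, assume it holds for an arbitrary k ≥ 1, so A(k) = -10^k(k + 1) + 1.
Then A(k+1) = A(k) + (10^k(-9k - 19)) = (-10^k(k + 1) + 1) + (10^k(-9k - 19)).
Simplifying, A(k+1) = -10·10^k·k - 20·10^k + 1 = -10^(k+1)((k+1) + 1) + 1,
which is the closed form with r = k+1.
Hence, by induction on r, the claim holds for every r ≥ 1.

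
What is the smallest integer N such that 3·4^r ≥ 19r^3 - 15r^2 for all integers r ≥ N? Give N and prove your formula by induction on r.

N = 5

At r = 4: 768 < 976, so the inequality fails and N ≥ 5. We prove 3·4^r ≥ 19r^3 - 15r^2 for all r ≥ 5.
Base case (r = 5): 3·4^r = 3072 and 19r^3 - 15r^2 = 2000, so 3072 ≥ 2000.
Suppose the result is true for r = j, so 3·4^j ≥ 19j^3 - 15j^2.
Then 3·4^(j + 1) = 4·(3·4^j) ≥ 4·(19j^3 - 15j^2).
Also, for j ≥ 5 we have 4·(19j^3 - 15j^2) ≥ 19(j+1)^3 - 15(j+1)^2, since 4·(19j^3 - 15j^2) − (19(j+1)^3 - 15(j+1)^2) = 57j^3 - 102j^2 - 27j - 4, which is nonnegative for all j ≥ 5.
Combining, 3·4^(j + 1) ≥ 19(j+1)^3 - 15(j+1)^2.
By the principle of mathematical induction, the result holds for all r ≥ 5.
Hence the smallest such N is 5.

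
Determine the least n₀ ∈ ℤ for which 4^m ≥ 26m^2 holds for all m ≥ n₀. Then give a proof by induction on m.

At m = 4: 256 < 416, so the inequality fails and n₀ ≥ 5. We prove 4^m ≥ 26m^2 for all m ≥ 5.
Base case (m = 5): 4^m = 1024 and 26m^2 = 650, so 1024 ≥ 650.
Inductive step: assume the claim holds for m = j, so 4^j ≥ 26j^2.
Then 4^(j + 1) = 4·(4^j) ≥ 4·(26j^2).
Also, for j ≥ 5 we have 4·(26j^2) ≥ 26(j+1)^2, since 4 ≥ (1 + 1/j)^2 for all j ≥ 5.
Combining, 4^(j + 1) ≥ 26(j+1)^2.
Hence, by induction on m, the claim holds for every m ≥ 5.
Hence the smallest such n₀ is 5.

n₀ = 5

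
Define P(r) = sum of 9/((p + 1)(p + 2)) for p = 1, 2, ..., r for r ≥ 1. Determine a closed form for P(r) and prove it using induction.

P(r) = 9r/(2(r + 2))

We claim P(r) = 9r/(2(r + 2)) for all r ≥ 1.
For the base case r = 1: P(1) = 3/2, and the closed form gives 3/2. They agree.
Inductive step: suppose the statement holds for some p ≥ 1, so P(p) = 9p/(2(p + 2)).
Then P(p+1) = P(p) + (9/((p + 2)(p + 3))) = (9p/(2(p + 2))) + (9/((p + 2)(p + 3))).
Simplifying, P(p+1) = 9(p + 1)/(2(p + 3)) = 9(p+1)/(2((p+1) + 2)),
which is the closed form with r = p+1.
By induction, the statement is established for all r ≥ 1.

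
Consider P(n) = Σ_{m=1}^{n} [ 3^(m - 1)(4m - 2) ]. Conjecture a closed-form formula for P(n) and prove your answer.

We claim P(n) = 2·3^n(n - 1) + 2 for all n ≥ 1.
When n = 1: P(1) = 2, and the closed form gives 2. They agree.
Inductive step: assume the claim holds for n = m, so P(m) = 2·3^m(m - 1) + 2.
Then P(m+1) = P(m) + (3^m(4m + 2)) = (2·3^m(m - 1) + 2) + (3^m(4m + 2)).
Simplifying, P(m+1) = 6·3^m·m + 2 = 2·3^(m+1)((m+1) - 1) + 2,
which is the closed form with n = m+1.
Hence, by induction on n, the claim holds for every n ≥ 1.

P(n) = 2·3^n(n - 1) + 2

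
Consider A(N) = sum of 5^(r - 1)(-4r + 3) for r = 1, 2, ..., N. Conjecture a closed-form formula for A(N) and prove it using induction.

We claim A(N) = 5^N(-N + 1) - 1 for all N ≥ 1.
For the base case N = 1: A(1) = -1, and the closed form gives -1. They agree.
Suppose the result is true for N = r, so A(r) = 5^r(-r + 1) - 1.
Then A(r+1) = A(r) + (5^r(-4r - 1)) = (5^r(-r + 1) - 1) + (5^r(-4r - 1)).
Simplifying, A(r+1) = -5·5^r·r - 1 = 5^(r+1)(-(r+1) + 1) - 1,
which is the closed form with N = r+1.
By induction, the statement is established for all N ≥ 1.

A(N) = 5^N(-N + 1) - 1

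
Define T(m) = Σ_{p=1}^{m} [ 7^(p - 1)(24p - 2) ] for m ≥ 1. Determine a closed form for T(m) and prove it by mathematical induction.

We claim T(m) = 7^m(4m - 1) + 1 for all m ≥ 1.
When m = 1: T(1) = 22, and the closed form gives 22. They agree.
Inductive step: suppose the statement holds for some p ≥ 1, so T(p) = 7^p(4p - 1) + 1.
Then T(p+1) = T(p) + (7^p(24p + 22)) = (7^p(4p - 1) + 1) + (7^p(24p + 22)).
Simplifying, T(p+1) = 28·7^p·p + 21·7^p + 1 = 7^(p+1)(4(p+1) - 1) + 1,
which is the closed form with m = p+1.
Hence, by induction on m, the claim holds for every m ≥ 1.

T(m) = 7^m(4m - 1) + 1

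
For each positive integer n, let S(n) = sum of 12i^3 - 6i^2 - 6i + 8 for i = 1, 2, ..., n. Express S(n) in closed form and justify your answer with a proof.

We claim S(n) = n(3n^3 + 4n^2 - 3n + 4) for all n ≥ 1.
For the base case n = 1: S(1) = 8, and the closed form gives 8. They agree.
Suppose the result is true for n = i, so S(i) = i(3i^3 + 4i^2 - 3i + 4).
Then S(i+1) = S(i) + (12i^3 + 30i^2 + 18i + 8) = (i(3i^3 + 4i^2 - 3i + 4)) + (12i^3 + 30i^2 + 18i + 8).
Simplifying, S(i+1) = (i + 1)(3i^3 + 13i^2 + 14i + 8) = (i+1)(3(i+1)^3 + 4(i+1)^2 - 3(i+1) + 4),
which is the closed form with n = i+1.
Hence, by induction on n, the claim holds for every n ≥ 1.

S(n) = n(3n^3 + 4n^2 - 3n + 4)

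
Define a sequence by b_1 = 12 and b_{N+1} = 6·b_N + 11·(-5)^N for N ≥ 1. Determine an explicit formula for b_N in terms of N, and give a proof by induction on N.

b_N = -(-5)^N + 7·6^(N - 1)

Computing the first terms: b_1 = 12, b_2 = 17, b_3 = 377. This suggests b_N = -(-5)^N + 7·6^(N - 1).
Base case (N = 1): the formula gives 12 = 12 = b_1.
For the inductive step, assume it holds for an arbitrary m ≥ 1, so b_m = -(-5)^m + 7·6^(m - 1).
Then b_{m+1} = 6·b_m + 11·(-5)^m = 6·(-(-5)^m + 7·6^(m - 1)) + 11·(-5)^m = -(-5)^(m + 1) + 7·6^m = -(-5)^(m+1) + 7·6^((m+1) - 1),
which is the claimed formula at N = m+1.
This completes the induction.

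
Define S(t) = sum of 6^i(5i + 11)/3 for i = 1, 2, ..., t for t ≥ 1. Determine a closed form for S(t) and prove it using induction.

We claim S(t) = 2·6^t(t + 2) - 4 for all t ≥ 1.
Base case (t = 1): S(1) = 32, and the closed form gives 32. They agree.
For the inductive step, assume it holds for an arbitrary i ≥ 1, so S(i) = 2·6^i(i + 2) - 4.
Then S(i+1) = S(i) + (6^i(10i + 32)) = (2·6^i(i + 2) - 4) + (6^i(10i + 32)).
Simplifying, S(i+1) = 12·6^i·i + 36·6^i - 4 = 2·6^(i+1)((i+1) + 2) - 4,
which is the closed form with t = i+1.
By induction, the statement is established for all t ≥ 1.

S(t) = 2·6^t(t + 2) - 4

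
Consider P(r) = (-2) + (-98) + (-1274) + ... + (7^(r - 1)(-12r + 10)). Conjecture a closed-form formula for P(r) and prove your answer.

We claim P(r) = 2·7^r(-r + 1) - 2 for all r ≥ 1.
Base case (r = 1): P(1) = -2, and the closed form gives -2. They agree.
Inductive step: suppose the statement holds for some p ≥ 1, so P(p) = 2·7^p(-p + 1) - 2.
Then P(p+1) = P(p) + (7^p(-12p - 2)) = (2·7^p(-p + 1) - 2) + (7^p(-12p - 2)).
Simplifying, P(p+1) = -14·7^p·p - 2 = 2·7^(p+1)(-(p+1) + 1) - 2,
which is the closed form with r = p+1.
This completes the induction.

P(r) = 2·7^r(-r + 1) - 2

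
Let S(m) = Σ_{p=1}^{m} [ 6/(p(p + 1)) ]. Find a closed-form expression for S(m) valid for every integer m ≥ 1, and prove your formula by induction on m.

S(m) = 6m/(m + 1)

We claim S(m) = 6m/(m + 1) for all m ≥ 1.
For the base case m = 1: S(1) = 3, and the closed form gives 3. They agree.
For the inductive step, assume it holds for an arbitrary p ≥ 1, so S(p) = 6p/(p + 1).
Then S(p+1) = S(p) + (6/((p + 1)(p + 2))) = (6p/(p + 1)) + (6/((p + 1)(p + 2))).
Simplifying, S(p+1) = 6(p + 1)/(p + 2) = 6(p+1)/((p+1) + 1),
which is the closed form with m = p+1.
Hence, by induction on m, the claim holds for every m ≥ 1.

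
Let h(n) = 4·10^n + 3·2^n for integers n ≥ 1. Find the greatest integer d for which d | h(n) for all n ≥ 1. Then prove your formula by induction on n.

d = 2

Computing the first values: h(1) = 46 and h(2) = 412; gcd(46, 412) = 2, so d ≤ 2.
We prove 2 | 4·10^n + 3·2^n for all n ≥ 1 by induction on n.
Base case (n = 1): h(1) = 46 = 2·(23), so 2 | h(1).
Suppose the result is true for n = k, i.e. 2 | h(k). Then
h(k+1) − 10·h(k) = (4·10^(k+1) + 3·2^(k+1)) − 10·(4·10^k + 3·2^k) = (3)·2^k·(2 − 10) = (-24)·2^k. Since 2 | h(k) by the inductive hypothesis, 2 | 10·h(k); and 2 | -24 since -24 = 2·-12. Therefore 2 | h(k+1).
By the principle of mathematical induction, the result holds for all n ≥ 1.
Therefore the largest such d is 2.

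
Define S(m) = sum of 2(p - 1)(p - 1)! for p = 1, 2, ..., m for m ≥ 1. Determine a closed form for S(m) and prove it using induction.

We claim S(m) = 2m! - 2 for all m ≥ 1.
Base case (m = 1): S(1) = 0, and the closed form gives 0. They agree.
Inductive step: suppose the statement holds for some p ≥ 1, so S(p) = 2p! - 2.
Then S(p+1) = S(p) + (2p·p!) = (2p! - 2) + (2p·p!).
Simplifying, S(p+1) = 2(p+1)! - 2,
which is the closed form with m = p+1.
By induction, the statement is established for all m ≥ 1.

S(m) = 2m! - 2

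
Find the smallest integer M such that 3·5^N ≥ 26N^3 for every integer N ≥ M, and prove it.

At N = 3: 375 < 702, so the inequality fails and M ≥ 4. We prove 3·5^N ≥ 26N^3 for all N ≥ 4.
Base step (N = 4): 3·5^N = 1875 and 26N^3 = 1664, so 1875 ≥ 1664.
Inductive step: suppose the statement holds for some j ≥ 4, so 3·5^j ≥ 26j^3.
Then 3·5^(j + 1) = 5·(3·5^j) ≥ 5·(26j^3).
Also, for j ≥ 4 we have 5·(26j^3) ≥ 26(j+1)^3, since 5 ≥ (1 + 1/j)^3 for all j ≥ 4.
Combining, 3·5^(j + 1) ≥ 26(j+1)^3.
By the principle of mathematical induction, the result holds for all N ≥ 4.
Hence the smallest such M is 4.

M = 4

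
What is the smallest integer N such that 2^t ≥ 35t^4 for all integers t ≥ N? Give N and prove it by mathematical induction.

N = 24

At t = 23: 8388608 < 9794435, so the inequality fails and N ≥ 24. We prove 2^t ≥ 35t^4 for all t ≥ 24.
Base case (t = 24): 2^t = 16777216 and 35t^4 = 11612160, so 16777216 ≥ 11612160.
Inductive step: assume the claim holds for t = k, so 2^k ≥ 35k^4.
Then 2^(k + 1) = 2·(2^k) ≥ 2·(35k^4).
Also, for k ≥ 24 we have 2·(35k^4) ≥ 35(k+1)^4, since 2 ≥ (1 + 1/k)^4 for all k ≥ 24.
Combining, 2^(k + 1) ≥ 35(k+1)^4.
By induction, the statement is established for all t ≥ 24.
Hence the smallest such N is 24.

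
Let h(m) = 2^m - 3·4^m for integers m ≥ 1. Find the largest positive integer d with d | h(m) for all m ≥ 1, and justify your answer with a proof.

Computing the first values: h(1) = -10 and h(2) = -44; gcd(-10, -44) = 2, so d ≤ 2.
We prove 2 | 2^m - 3·4^m for all m ≥ 1 by induction on m.
When m = 1: h(1) = -10 = 2·(-5), so 2 | h(1).
For the inductive step, assume it holds for an arbitrary j ≥ 1, i.e. 2 | h(j). Then
h(j+1) − 4·h(j) = (2^(j+1) - 3·4^(j+1)) − 4·(2^j - 3·4^j) = (1)·2^j·(2 − 4) = (-2)·2^j. Since 2 | h(j) by the inductive hypothesis, 2 | 4·h(j); and 2 | -2 since -2 = 2·-1. Therefore 2 | h(j+1).
By induction, the statement is established for all m ≥ 1.
Therefore the largest such d is 2.

d = 2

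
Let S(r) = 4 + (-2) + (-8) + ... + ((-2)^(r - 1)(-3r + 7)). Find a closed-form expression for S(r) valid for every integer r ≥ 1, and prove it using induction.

S(r) = (-2)^r(r - 2) + 2

We claim S(r) = (-2)^r(r - 2) + 2 for all r ≥ 1.
When r = 1: S(1) = 4, and the closed form gives 4. They agree.
Suppose the result is true for r = k, so S(k) = (-2)^k(k - 2) + 2.
Then S(k+1) = S(k) + ((-2)^k(-3k + 4)) = ((-2)^k(k - 2) + 2) + ((-2)^k(-3k + 4)).
Simplifying, S(k+1) = -2(-2)^k·k + 2(-2)^k + 2 = (-2)^(k+1)((k+1) - 2) + 2,
which is the closed form with r = k+1.
By induction, the statement is established for all r ≥ 1.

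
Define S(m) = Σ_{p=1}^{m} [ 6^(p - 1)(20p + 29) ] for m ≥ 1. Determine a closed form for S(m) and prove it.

We claim S(m) = 6^m(4m + 5) - 5 for all m ≥ 1.
For the base case m = 1: S(1) = 49, and the closed form gives 49. They agree.
For the inductive step, assume it holds for an arbitrary p ≥ 1, so S(p) = 6^p(4p + 5) - 5.
Then S(p+1) = S(p) + (6^p(20p + 49)) = (6^p(4p + 5) - 5) + (6^p(20p + 49)).
Simplifying, S(p+1) = 24·6^p·p + 54·6^p - 5 = 6^(p+1)(4(p+1) + 5) - 5,
which is the closed form with m = p+1.
By induction, the statement is established for all m ≥ 1.

S(m) = 6^m(4m + 5) - 5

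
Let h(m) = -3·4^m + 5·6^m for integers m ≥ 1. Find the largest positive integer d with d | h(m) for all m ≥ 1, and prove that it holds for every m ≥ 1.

d = 6

Computing the first values: h(1) = 18 and h(2) = 132; gcd(18, 132) = 6, so d ≤ 6.
We prove 6 | -3·4^m + 5·6^m for all m ≥ 1 by induction on m.
Base step (m = 1): h(1) = 18 = 6·(3), so 6 | h(1).
Inductive step: suppose the statement holds for some j ≥ 1, i.e. 6 | h(j). Then
h(j+1) − 6·h(j) = (-3·4^(j+1) + 5·6^(j+1)) − 6·(-3·4^j + 5·6^j) = (-3)·4^j·(4 − 6) = (6)·4^j. Since 6 | h(j) by the inductive hypothesis, 6 | 6·h(j); and 6 | 6 since 6 = 6·1. Therefore 6 | h(j+1).
This completes the induction.
Therefore the largest such d is 6.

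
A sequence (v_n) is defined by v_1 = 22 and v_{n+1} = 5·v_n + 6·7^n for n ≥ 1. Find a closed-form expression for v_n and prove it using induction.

v_n = 5^(n - 1) + 3·7^n

Computing the first terms: v_1 = 22, v_2 = 152, v_3 = 1054. This suggests v_n = 5^(n - 1) + 3·7^n.
For the base case n = 1: the formula gives 22 = 22 = v_1.
Inductive step: suppose the statement holds for some p ≥ 1, so v_p = 5^(p - 1) + 3·7^p.
Then v_{p+1} = 5·v_p + 6·7^p = 5·(5^(p - 1) + 3·7^p) + 6·7^p = 5^p + 3·7^(p + 1) = 5^((p+1) - 1) + 3·7^(p+1),
which is the claimed formula at n = p+1.
Hence, by induction on n, the claim holds for every n ≥ 1.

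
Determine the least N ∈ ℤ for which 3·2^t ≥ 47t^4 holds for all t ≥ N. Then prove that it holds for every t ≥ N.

N = 22

At t = 21: 6291456 < 9140607, so the inequality fails and N ≥ 22. We prove 3·2^t ≥ 47t^4 for all t ≥ 22.
Base case (t = 22): 3·2^t = 12582912 and 47t^4 = 11010032, so 12582912 ≥ 11010032.
For the inductive step, assume it holds for an arbitrary r ≥ 22, so 3·2^r ≥ 47r^4.
Then 3·2^(r + 1) = 2·(3·2^r) ≥ 2·(47r^4).
Also, for r ≥ 22 we have 2·(47r^4) ≥ 47(r+1)^4, since 2 ≥ (1 + 1/r)^4 for all r ≥ 22.
Combining, 3·2^(r + 1) ≥ 47(r+1)^4.
By induction, the statement is established for all t ≥ 22.
Hence the smallest such N is 22.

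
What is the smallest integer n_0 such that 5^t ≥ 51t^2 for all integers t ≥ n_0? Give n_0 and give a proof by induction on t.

n_0 = 5

At t = 4: 625 < 816, so the inequality fails and n_0 ≥ 5. We prove 5^t ≥ 51t^2 for all t ≥ 5.
Base case (t = 5): 5^t = 3125 and 51t^2 = 1275, so 3125 ≥ 1275.
For the inductive step, assume it holds for an arbitrary k ≥ 5, so 5^k ≥ 51k^2.
Then 5^(k + 1) = 5·(5^k) ≥ 5·(51k^2).
Also, for k ≥ 5 we have 5·(51k^2) ≥ 51(k+1)^2, since 5 ≥ (1 + 1/k)^2 for all k ≥ 5.
Combining, 5^(k + 1) ≥ 51(k+1)^2.
Hence, by induction on t, the claim holds for every t ≥ 5.
Hence the smallest such n_0 is 5.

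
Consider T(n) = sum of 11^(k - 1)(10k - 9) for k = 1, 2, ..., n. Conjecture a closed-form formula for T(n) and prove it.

We claim T(n) = 11^n(n - 1) + 1 for all n ≥ 1.
When n = 1: T(1) = 1, and the closed form gives 1. They agree.
For the inductive step, assume it holds for an arbitrary k ≥ 1, so T(k) = 11^k(k - 1) + 1.
Then T(k+1) = T(k) + (11^k(10k + 1)) = (11^k(k - 1) + 1) + (11^k(10k + 1)).
Simplifying, T(k+1) = 11^(k + 1)k + 1 = 11^(k+1)((k+1) - 1) + 1,
which is the closed form with n = k+1.
Hence, by induction on n, the claim holds for every n ≥ 1.

T(n) = 11^n(n - 1) + 1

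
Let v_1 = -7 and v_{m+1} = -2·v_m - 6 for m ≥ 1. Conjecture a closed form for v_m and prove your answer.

Computing the first terms: v_1 = -7, v_2 = 8, v_3 = -22. This suggests v_m = -5(-2)^(m - 1) - 2.
When m = 1: the formula gives -7 = -7 = v_1.
Inductive step: suppose the statement holds for some j ≥ 1, so v_j = -5(-2)^(j - 1) - 2.
Then v_{j+1} = -2·v_j - 6 = -2·(-5(-2)^(j - 1) - 2) - 6 = -5(-2)^j - 2 = -5(-2)^((j+1) - 1) - 2,
which is the claimed formula at m = j+1.
By the principle of mathematical induction, the result holds for all m ≥ 1.

v_m = -5(-2)^(m - 1) - 2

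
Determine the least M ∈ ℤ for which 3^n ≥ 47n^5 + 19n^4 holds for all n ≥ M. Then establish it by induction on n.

At n = 16: 43046721 < 50528256, so the inequality fails and M ≥ 17. We prove 3^n ≥ 47n^5 + 19n^4 for all n ≥ 17.
Base case (n = 17): 3^n = 129140163 and 47n^5 + 19n^4 = 68320178, so 129140163 ≥ 68320178.
For the inductive step, assume it holds for an arbitrary k ≥ 17, so 3^k ≥ 47k^5 + 19k^4.
Then 3^(k + 1) = 3·(3^k) ≥ 3·(47k^5 + 19k^4).
Also, for k ≥ 17 we have 3·(47k^5 + 19k^4) ≥ 47(k+1)^5 + 19(k+1)^4, since 3·(47k^5 + 19k^4) − (47(k+1)^5 + 19(k+1)^4) = 94k^5 - 197k^4 - 546k^3 - 584k^2 - 311k - 66, which is nonnegative for all k ≥ 17.
Combining, 3^(k + 1) ≥ 47(k+1)^5 + 19(k+1)^4.
By induction, the statement is established for all n ≥ 17.
Hence the smallest such M is 17.

M = 17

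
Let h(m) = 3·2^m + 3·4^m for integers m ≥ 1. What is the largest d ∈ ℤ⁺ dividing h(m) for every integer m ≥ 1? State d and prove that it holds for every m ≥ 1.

Computing the first values: h(1) = 18 and h(2) = 60; gcd(18, 60) = 6, so d ≤ 6.
We prove 6 | 3·2^m + 3·4^m for all m ≥ 1 by induction on m.
When m = 1: h(1) = 18 = 6·(3), so 6 | h(1).
For the inductive step, assume it holds for an arbitrary i ≥ 1, i.e. 6 | h(i). Then
h(i+1) − 4·h(i) = (3·2^(i+1) + 3·4^(i+1)) − 4·(3·2^i + 3·4^i) = (3)·2^i·(2 − 4) = (-6)·2^i. Since 6 | h(i) by the inductive hypothesis, 6 | 4·h(i); and 6 | -6 since -6 = 6·-1. Therefore 6 | h(i+1).
This completes the induction.
Therefore the largest such d is 6.

d = 6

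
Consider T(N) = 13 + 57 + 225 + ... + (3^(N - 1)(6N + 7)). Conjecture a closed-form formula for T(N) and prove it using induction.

We claim T(N) = 3^N(3N + 2) - 2 for all N ≥ 1.
For the base case N = 1: T(1) = 13, and the closed form gives 13. They agree.
Inductive step: assume the claim holds for N = p, so T(p) = 3^p(3p + 2) - 2.
Then T(p+1) = T(p) + (3^p(6p + 13)) = (3^p(3p + 2) - 2) + (3^p(6p + 13)).
Simplifying, T(p+1) = 9·3^p·p + 15·3^p - 2 = 3^(p+1)(3(p+1) + 2) - 2,
which is the closed form with N = p+1.
This completes the induction.

T(N) = 3^N(3N + 2) - 2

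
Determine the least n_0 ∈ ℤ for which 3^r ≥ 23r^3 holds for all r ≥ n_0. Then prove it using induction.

n_0 = 9

At r = 8: 6561 < 11776, so the inequality fails and n_0 ≥ 9. We prove 3^r ≥ 23r^3 for all r ≥ 9.
Base case (r = 9): 3^r = 19683 and 23r^3 = 16767, so 19683 ≥ 16767.
Inductive step: assume the claim holds for r = m, so 3^m ≥ 23m^3.
Then 3^(m + 1) = 3·(3^m) ≥ 3·(23m^3).
Also, for m ≥ 9 we have 3·(23m^3) ≥ 23(m+1)^3, since 3 ≥ (1 + 1/m)^3 for all m ≥ 9.
Combining, 3^(m + 1) ≥ 23(m+1)^3.
This completes the induction.
Hence the smallest such n_0 is 9.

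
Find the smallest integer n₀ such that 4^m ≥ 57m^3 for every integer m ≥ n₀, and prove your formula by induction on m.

At m = 7: 16384 < 19551, so the inequality fails and n₀ ≥ 8. We prove 4^m ≥ 57m^3 for all m ≥ 8.
For the base case m = 8: 4^m = 65536 and 57m^3 = 29184, so 65536 ≥ 29184.
For the inductive step, assume it holds for an arbitrary j ≥ 8, so 4^j ≥ 57j^3.
Then 4^(j + 1) = 4·(4^j) ≥ 4·(57j^3).
Also, for j ≥ 8 we have 4·(57j^3) ≥ 57(j+1)^3, since 4 ≥ (1 + 1/j)^3 for all j ≥ 8.
Combining, 4^(j + 1) ≥ 57(j+1)^3.
By the principle of mathematical induction, the result holds for all m ≥ 8.
Hence the smallest such n₀ is 8.

n₀ = 8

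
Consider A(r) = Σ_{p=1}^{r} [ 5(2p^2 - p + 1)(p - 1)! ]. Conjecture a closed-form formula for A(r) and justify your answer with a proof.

We claim A(r) = (10r + 5)r! - 5 for all r ≥ 1.
For the base case r = 1: A(1) = 10, and the closed form gives 10. They agree.
Inductive step: assume the claim holds for r = p, so A(p) = (10p + 5)p! - 5.
Then A(p+1) = A(p) + (5(2p^2 + 3p + 2)p!) = ((10p + 5)p! - 5) + (5(2p^2 + 3p + 2)p!).
Simplifying, A(p+1) = (10(p+1) + 5)(p+1)! - 5,
which is the closed form with r = p+1.
By the principle of mathematical induction, the result holds for all r ≥ 1.

A(r) = (10r + 5)r! - 5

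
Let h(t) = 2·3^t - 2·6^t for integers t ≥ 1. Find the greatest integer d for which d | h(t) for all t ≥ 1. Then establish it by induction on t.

d = 6

Computing the first values: h(1) = -6 and h(2) = -54; gcd(-6, -54) = 6, so d ≤ 6.
We prove 6 | 2·3^t - 2·6^t for all t ≥ 1 by induction on t.
When t = 1: h(1) = -6 = 6·(-1), so 6 | h(1).
Inductive step: assume the claim holds for t = k, i.e. 6 | h(k). Then
h(k+1) − 6·h(k) = (2·3^(k+1) - 2·6^(k+1)) − 6·(2·3^k - 2·6^k) = (2)·3^k·(3 − 6) = (-6)·3^k. Since 6 | h(k) by the inductive hypothesis, 6 | 6·h(k); and 6 | -6 since -6 = 6·-1. Therefore 6 | h(k+1).
By induction, the statement is established for all t ≥ 1.
Therefore the largest such d is 6.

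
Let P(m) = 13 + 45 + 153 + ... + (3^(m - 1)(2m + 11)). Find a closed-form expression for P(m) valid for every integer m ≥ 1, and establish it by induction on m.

We claim P(m) = 3^m(m + 5) - 5 for all m ≥ 1.
Base case (m = 1): P(1) = 13, and the closed form gives 13. They agree.
For the inductive step, assume it holds for an arbitrary j ≥ 1, so P(j) = 3^j(j + 5) - 5.
Then P(j+1) = P(j) + (3^j(2j + 13)) = (3^j(j + 5) - 5) + (3^j(2j + 13)).
Simplifying, P(j+1) = 3·3^j·j + 18·3^j - 5 = 3^(j+1)((j+1) + 5) - 5,
which is the closed form with m = j+1.
By the principle of mathematical induction, the result holds for all m ≥ 1.

P(m) = 3^m(m + 5) - 5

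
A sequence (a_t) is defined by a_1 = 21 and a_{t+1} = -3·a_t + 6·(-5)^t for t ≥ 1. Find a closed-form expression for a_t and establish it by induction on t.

Computing the first terms: a_1 = 21, a_2 = -93, a_3 = 429. This suggests a_t = -2(-3)^t - 3(-5)^t.
When t = 1: the formula gives 21 = 21 = a_1.
Inductive step: assume the claim holds for t = p, so a_p = -2(-3)^p - 3(-5)^p.
Then a_{p+1} = -3·a_p + 6·(-5)^p = -3·(-2(-3)^p - 3(-5)^p) + 6·(-5)^p = -2(-3)^(p + 1) - 3(-5)^(p + 1),
which is the claimed formula at t = p+1.
This completes the induction.

a_t = -2(-3)^t - 3(-5)^t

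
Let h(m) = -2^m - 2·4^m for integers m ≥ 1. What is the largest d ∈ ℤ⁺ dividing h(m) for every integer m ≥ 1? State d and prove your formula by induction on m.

d = 2

Computing the first values: h(1) = -10 and h(2) = -36; gcd(-10, -36) = 2, so d ≤ 2.
We prove 2 | -2^m - 2·4^m for all m ≥ 1 by induction on m.
Base step (m = 1): h(1) = -10 = 2·(-5), so 2 | h(1).
For the inductive step, assume it holds for an arbitrary j ≥ 1, i.e. 2 | h(j). Then
h(j+1) − 4·h(j) = (-2^(j+1) - 2·4^(j+1)) − 4·(-2^j - 2·4^j) = (-1)·2^j·(2 − 4) = (2)·2^j. Since 2 | h(j) by the inductive hypothesis, 2 | 4·h(j); and 2 | 2 since 2 = 2·1. Therefore 2 | h(j+1).
Hence, by induction on m, the claim holds for every m ≥ 1.
Therefore the largest such d is 2.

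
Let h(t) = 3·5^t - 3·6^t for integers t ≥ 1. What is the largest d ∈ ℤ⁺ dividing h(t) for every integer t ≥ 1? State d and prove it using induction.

Computing the first values: h(1) = -3 and h(2) = -33; gcd(-3, -33) = 3, so d ≤ 3.
We prove 3 | 3·5^t - 3·6^t for all t ≥ 1 by induction on t.
When t = 1: h(1) = -3 = 3·(-1), so 3 | h(1).
Suppose the result is true for t = m, i.e. 3 | h(m). Then
h(m+1) − 6·h(m) = (3·5^(m+1) - 3·6^(m+1)) − 6·(3·5^m - 3·6^m) = (3)·5^m·(5 − 6) = (-3)·5^m. Since 3 | h(m) by the inductive hypothesis, 3 | 6·h(m); and 3 | -3 since -3 = 3·-1. Therefore 3 | h(m+1).
This completes the induction.
Therefore the largest such d is 3.

d = 3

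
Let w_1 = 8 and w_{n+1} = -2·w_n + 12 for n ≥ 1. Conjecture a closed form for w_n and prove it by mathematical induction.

Computing the first terms: w_1 = 8, w_2 = -4, w_3 = 20. This suggests w_n = (-2)^(n + 1) + 4.
Base step (n = 1): the formula gives 8 = 8 = w_1.
Inductive step: assume the claim holds for n = i, so w_i = (-2)^(i + 1) + 4.
Then w_{i+1} = -2·w_i + 12 = -2·((-2)^(i + 1) + 4) + 12 = (-2)^(i + 2) + 4 = (-2)^((i+1) + 1) + 4,
which is the claimed formula at n = i+1.
This completes the induction.

w_n = (-2)^(n + 1) + 4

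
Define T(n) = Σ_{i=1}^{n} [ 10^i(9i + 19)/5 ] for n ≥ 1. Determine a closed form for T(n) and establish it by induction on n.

We claim T(n) = 2·10^n(n + 2) - 4 for all n ≥ 1.
For the base case n = 1: T(1) = 56, and the closed form gives 56. They agree.
For the inductive step, assume it holds for an arbitrary i ≥ 1, so T(i) = 2·10^i(i + 2) - 4.
Then T(i+1) = T(i) + (10^i(18i + 56)) = (2·10^i(i + 2) - 4) + (10^i(18i + 56)).
Simplifying, T(i+1) = 20·10^i·i + 60·10^i - 4 = 2·10^(i+1)((i+1) + 2) - 4,
which is the closed form with n = i+1.
Hence, by induction on n, the claim holds for every n ≥ 1.

T(n) = 2·10^n(n + 2) - 4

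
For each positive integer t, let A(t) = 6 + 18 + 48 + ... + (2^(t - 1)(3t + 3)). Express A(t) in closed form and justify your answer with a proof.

A(t) = 3·2^t·t

We claim A(t) = 3·2^t·t for all t ≥ 1.
For the base case t = 1: A(1) = 6, and the closed form gives 6. They agree.
For the inductive step, assume it holds for an arbitrary k ≥ 1, so A(k) = 3·2^k·k.
Then A(k+1) = A(k) + (3·2^k(k + 2)) = (3·2^k·k) + (3·2^k(k + 2)).
Simplifying, A(k+1) = 6·2^k(k + 1) = 3·2^(k+1)·(k+1),
which is the closed form with t = k+1.
By induction, the statement is established for all t ≥ 1.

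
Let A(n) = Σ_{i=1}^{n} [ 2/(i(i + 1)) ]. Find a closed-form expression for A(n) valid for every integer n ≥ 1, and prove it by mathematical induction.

A(n) = 2n/(n + 1)

We claim A(n) = 2n/(n + 1) for all n ≥ 1.
For the base case n = 1: A(1) = 1, and the closed form gives 1. They agree.
Inductive step: suppose the statement holds for some i ≥ 1, so A(i) = 2i/(i + 1).
Then A(i+1) = A(i) + (2/((i + 1)(i + 2))) = (2i/(i + 1)) + (2/((i + 1)(i + 2))).
Simplifying, A(i+1) = 2(i + 1)/(i + 2) = 2(i+1)/((i+1) + 1),
which is the closed form with n = i+1.
This completes the induction.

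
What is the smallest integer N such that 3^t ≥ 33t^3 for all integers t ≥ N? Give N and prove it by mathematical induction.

At t = 9: 19683 < 24057, so the inequality fails and N ≥ 10. We prove 3^t ≥ 33t^3 for all t ≥ 10.
When t = 10: 3^t = 59049 and 33t^3 = 33000, so 59049 ≥ 33000.
Inductive step: suppose the statement holds for some j ≥ 10, so 3^j ≥ 33j^3.
Then 3^(j + 1) = 3·(3^j) ≥ 3·(33j^3).
Also, for j ≥ 10 we have 3·(33j^3) ≥ 33(j+1)^3, since 3 ≥ (1 + 1/j)^3 for all j ≥ 10.
Combining, 3^(j + 1) ≥ 33(j+1)^3.
By the principle of mathematical induction, the result holds for all t ≥ 10.
Hence the smallest such N is 10.

N = 10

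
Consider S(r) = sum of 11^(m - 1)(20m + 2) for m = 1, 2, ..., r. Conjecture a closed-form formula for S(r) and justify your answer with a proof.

S(r) = 2·11^r·r

We claim S(r) = 2·11^r·r for all r ≥ 1.
When r = 1: S(1) = 22, and the closed form gives 22. They agree.
For the inductive step, assume it holds for an arbitrary m ≥ 1, so S(m) = 2·11^m·m.
Then S(m+1) = S(m) + (11^m(20m + 22)) = (2·11^m·m) + (11^m(20m + 22)).
Simplifying, S(m+1) = 22·11^m(m + 1) = 2·11^(m+1)·(m+1),
which is the closed form with r = m+1.
By the principle of mathematical induction, the result holds for all r ≥ 1.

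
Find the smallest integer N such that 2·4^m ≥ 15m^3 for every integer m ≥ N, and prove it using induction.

At m = 4: 512 < 960, so the inequality fails and N ≥ 5. We prove 2·4^m ≥ 15m^3 for all m ≥ 5.
When m = 5: 2·4^m = 2048 and 15m^3 = 1875, so 2048 ≥ 1875.
Inductive step: assume the claim holds for m = k, so 2·4^k ≥ 15k^3.
Then 2·4^(k + 1) = 4·(2·4^k) ≥ 4·(15k^3).
Also, for k ≥ 5 we have 4·(15k^3) ≥ 15(k+1)^3, since 4 ≥ (1 + 1/k)^3 for all k ≥ 5.
Combining, 2·4^(k + 1) ≥ 15(k+1)^3.
Hence, by induction on m, the claim holds for every m ≥ 5.
Hence the smallest such N is 5.

N = 5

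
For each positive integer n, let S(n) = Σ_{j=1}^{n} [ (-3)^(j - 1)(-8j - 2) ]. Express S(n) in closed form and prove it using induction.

We claim S(n) = (-3)^n(2n + 1) - 1 for all n ≥ 1.
Base step (n = 1): S(1) = -10, and the closed form gives -10. They agree.
Inductive step: assume the claim holds for n = j, so S(j) = (-3)^j(2j + 1) - 1.
Then S(j+1) = S(j) + ((-3)^j(-8j - 10)) = ((-3)^j(2j + 1) - 1) + ((-3)^j(-8j - 10)).
Simplifying, S(j+1) = -6(-3)^j·j - 9(-3)^j - 1 = (-3)^(j+1)(2(j+1) + 1) - 1,
which is the closed form with n = j+1.
By the principle of mathematical induction, the result holds for all n ≥ 1.

S(n) = (-3)^n(2n + 1) - 1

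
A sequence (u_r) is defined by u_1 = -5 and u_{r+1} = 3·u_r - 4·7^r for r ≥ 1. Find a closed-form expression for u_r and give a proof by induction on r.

Computing the first terms: u_1 = -5, u_2 = -43, u_3 = -325. This suggests u_r = 2·3^(r - 1) - 7^r.
For the base case r = 1: the formula gives -5 = -5 = u_1.
Inductive step: suppose the statement holds for some i ≥ 1, so u_i = 2·3^(i - 1) - 7^i.
Then u_{i+1} = 3·u_i - 4·7^i = 3·(2·3^(i - 1) - 7^i) - 4·7^i = 2·3^i - 7^(i + 1) = 2·3^((i+1) - 1) - 7^(i+1),
which is the claimed formula at r = i+1.
By the principle of mathematical induction, the result holds for all r ≥ 1.

u_r = 2·3^(r - 1) - 7^r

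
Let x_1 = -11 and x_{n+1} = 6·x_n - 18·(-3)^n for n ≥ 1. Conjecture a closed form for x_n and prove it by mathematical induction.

x_n = 2(-3)^n - 5·6^(n - 1)

Computing the first terms: x_1 = -11, x_2 = -12, x_3 = -234. This suggests x_n = 2(-3)^n - 5·6^(n - 1).
For the base case n = 1: the formula gives -11 = -11 = x_1.
Suppose the result is true for n = m, so x_m = 2(-3)^m - 5·6^(m - 1).
Then x_{m+1} = 6·x_m - 18·(-3)^m = 6·(2(-3)^m - 5·6^(m - 1)) - 18·(-3)^m = 2(-3)^(m + 1) - 5·6^m = 2(-3)^(m+1) - 5·6^((m+1) - 1),
which is the claimed formula at n = m+1.
Hence, by induction on n, the claim holds for every n ≥ 1.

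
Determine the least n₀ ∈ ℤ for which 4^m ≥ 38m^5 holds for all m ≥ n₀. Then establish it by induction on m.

At m = 11: 4194304 < 6119938, so the inequality fails and n₀ ≥ 12. We prove 4^m ≥ 38m^5 for all m ≥ 12.
Base case (m = 12): 4^m = 16777216 and 38m^5 = 9455616, so 16777216 ≥ 9455616.
Inductive step: suppose the statement holds for some j ≥ 12, so 4^j ≥ 38j^5.
Then 4^(j + 1) = 4·(4^j) ≥ 4·(38j^5).
Also, for j ≥ 12 we have 4·(38j^5) ≥ 38(j+1)^5, since 4 ≥ (1 + 1/j)^5 for all j ≥ 12.
Combining, 4^(j + 1) ≥ 38(j+1)^5.
By the principle of mathematical induction, the result holds for all m ≥ 12.
Hence the smallest such n₀ is 12.

n₀ = 12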